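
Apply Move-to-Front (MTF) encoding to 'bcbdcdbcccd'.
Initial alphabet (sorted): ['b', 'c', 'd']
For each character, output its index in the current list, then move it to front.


MTF encoding:
'b': index 0 in ['b', 'c', 'd'] -> ['b', 'c', 'd']
'c': index 1 in ['b', 'c', 'd'] -> ['c', 'b', 'd']
'b': index 1 in ['c', 'b', 'd'] -> ['b', 'c', 'd']
'd': index 2 in ['b', 'c', 'd'] -> ['d', 'b', 'c']
'c': index 2 in ['d', 'b', 'c'] -> ['c', 'd', 'b']
'd': index 1 in ['c', 'd', 'b'] -> ['d', 'c', 'b']
'b': index 2 in ['d', 'c', 'b'] -> ['b', 'd', 'c']
'c': index 2 in ['b', 'd', 'c'] -> ['c', 'b', 'd']
'c': index 0 in ['c', 'b', 'd'] -> ['c', 'b', 'd']
'c': index 0 in ['c', 'b', 'd'] -> ['c', 'b', 'd']
'd': index 2 in ['c', 'b', 'd'] -> ['d', 'c', 'b']


Output: [0, 1, 1, 2, 2, 1, 2, 2, 0, 0, 2]


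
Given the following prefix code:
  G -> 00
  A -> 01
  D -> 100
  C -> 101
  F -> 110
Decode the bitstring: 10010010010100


Decoding step by step:
Bits 100 -> D
Bits 100 -> D
Bits 100 -> D
Bits 101 -> C
Bits 00 -> G


Decoded message: DDDCG


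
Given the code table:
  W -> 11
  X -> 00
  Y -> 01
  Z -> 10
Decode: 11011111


Decoding:
11 -> W
01 -> Y
11 -> W
11 -> W


Result: WYWW


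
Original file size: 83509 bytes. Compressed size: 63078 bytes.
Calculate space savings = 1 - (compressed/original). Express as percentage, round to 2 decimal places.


ratio = compressed/original = 63078/83509 = 0.755344
savings = 1 - ratio = 1 - 0.755344 = 0.244656
as a percentage: 0.244656 * 100 = 24.47%

Space savings = 1 - 63078/83509 = 24.47%


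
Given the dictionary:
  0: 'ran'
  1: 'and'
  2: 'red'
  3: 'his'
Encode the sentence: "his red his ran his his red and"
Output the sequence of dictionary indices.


Look up each word in the dictionary:
  'his' -> 3
  'red' -> 2
  'his' -> 3
  'ran' -> 0
  'his' -> 3
  'his' -> 3
  'red' -> 2
  'and' -> 1

Encoded: [3, 2, 3, 0, 3, 3, 2, 1]


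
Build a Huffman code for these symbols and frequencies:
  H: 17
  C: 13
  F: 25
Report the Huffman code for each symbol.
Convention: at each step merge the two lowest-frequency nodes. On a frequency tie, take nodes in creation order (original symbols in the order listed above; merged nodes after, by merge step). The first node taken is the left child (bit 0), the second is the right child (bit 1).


Huffman tree construction:
Step 1: Merge C(13) + H(17) = 30
Step 2: Merge F(25) + (C+H)(30) = 55
Read each symbol's code off the tree from the root (left child = 0, right child = 1).

Codes:
  H: 11 (length 2)
  C: 10 (length 2)
  F: 0 (length 1)
Average code length: 85/55 = 1.5455 bits/symbol


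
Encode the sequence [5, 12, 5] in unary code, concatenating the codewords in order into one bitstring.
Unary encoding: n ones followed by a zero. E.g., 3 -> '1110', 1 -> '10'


Encode each number as n ones followed by a terminating 0:
  5 -> 111110 (6 bits)
  12 -> 1111111111110 (13 bits)
  5 -> 111110 (6 bits)
Total length = 6 + 13 + 6 = 25 bits.

Unary([5, 12, 5]) = 1111101111111111110111110 (25 bits)


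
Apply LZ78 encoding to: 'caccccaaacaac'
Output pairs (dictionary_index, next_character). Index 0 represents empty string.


LZ78 encoding steps:
Dictionary: {0: ''}
Step 1: w='' (idx 0), next='c' -> output (0, 'c'), add 'c' as idx 1
Step 2: w='' (idx 0), next='a' -> output (0, 'a'), add 'a' as idx 2
Step 3: w='c' (idx 1), next='c' -> output (1, 'c'), add 'cc' as idx 3
Step 4: w='cc' (idx 3), next='a' -> output (3, 'a'), add 'cca' as idx 4
Step 5: w='a' (idx 2), next='a' -> output (2, 'a'), add 'aa' as idx 5
Step 6: w='c' (idx 1), next='a' -> output (1, 'a'), add 'ca' as idx 6
Step 7: w='a' (idx 2), next='c' -> output (2, 'c'), add 'ac' as idx 7


Encoded: [(0, 'c'), (0, 'a'), (1, 'c'), (3, 'a'), (2, 'a'), (1, 'a'), (2, 'c')]


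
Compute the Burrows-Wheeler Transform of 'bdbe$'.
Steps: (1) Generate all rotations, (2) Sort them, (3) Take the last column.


Rotations (sorted):
  0: $bdbe -> last char: e
  1: bdbe$ -> last char: $
  2: be$bd -> last char: d
  3: dbe$b -> last char: b
  4: e$bdb -> last char: b


BWT = e$dbb


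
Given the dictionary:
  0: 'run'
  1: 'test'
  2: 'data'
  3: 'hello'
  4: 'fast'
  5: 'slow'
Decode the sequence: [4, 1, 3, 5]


Look up each index in the dictionary:
  4 -> 'fast'
  1 -> 'test'
  3 -> 'hello'
  5 -> 'slow'

Decoded: "fast test hello slow"


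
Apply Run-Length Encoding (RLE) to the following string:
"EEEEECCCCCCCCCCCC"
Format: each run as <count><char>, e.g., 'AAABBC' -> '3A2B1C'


Scanning runs left to right:
  i=0: run of 'E' x 5 -> '5E'
  i=5: run of 'C' x 12 -> '12C'

RLE = 5E12C


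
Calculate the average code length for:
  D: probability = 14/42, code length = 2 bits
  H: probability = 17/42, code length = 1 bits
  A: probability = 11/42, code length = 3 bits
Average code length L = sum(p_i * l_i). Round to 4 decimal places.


Weighted contributions p_i * l_i:
  D: (14/42) * 2 = 28/42
  H: (17/42) * 1 = 17/42
  A: (11/42) * 3 = 33/42
Sum = (28 + 17 + 33)/42 = 78/42

L = 78/42 = 1.8571 bits/symbol


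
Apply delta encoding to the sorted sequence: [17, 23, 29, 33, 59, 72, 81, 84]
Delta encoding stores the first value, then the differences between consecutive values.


First value: 17
Deltas:
  23 - 17 = 6
  29 - 23 = 6
  33 - 29 = 4
  59 - 33 = 26
  72 - 59 = 13
  81 - 72 = 9
  84 - 81 = 3


Delta encoded: [17, 6, 6, 4, 26, 13, 9, 3]


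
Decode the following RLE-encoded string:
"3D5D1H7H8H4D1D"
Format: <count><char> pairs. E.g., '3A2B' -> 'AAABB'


Expanding each <count><char> pair:
  3D -> 'DDD'
  5D -> 'DDDDD'
  1H -> 'H'
  7H -> 'HHHHHHH'
  8H -> 'HHHHHHHH'
  4D -> 'DDDD'
  1D -> 'D'

Decoded = DDDDDDDDHHHHHHHHHHHHHHHHDDDDD


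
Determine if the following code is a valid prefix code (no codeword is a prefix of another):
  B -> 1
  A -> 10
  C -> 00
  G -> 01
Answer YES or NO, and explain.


Checking each pair (does one codeword prefix another?):
  B='1' vs A='10': prefix -- VIOLATION

NO -- this is NOT a valid prefix code. B (1) is a prefix of A (10).


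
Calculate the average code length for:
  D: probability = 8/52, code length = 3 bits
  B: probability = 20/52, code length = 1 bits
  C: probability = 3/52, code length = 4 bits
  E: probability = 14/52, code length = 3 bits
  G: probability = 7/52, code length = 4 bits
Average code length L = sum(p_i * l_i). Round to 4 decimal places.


Weighted contributions p_i * l_i:
  D: (8/52) * 3 = 24/52
  B: (20/52) * 1 = 20/52
  C: (3/52) * 4 = 12/52
  E: (14/52) * 3 = 42/52
  G: (7/52) * 4 = 28/52
Sum = (24 + 20 + 12 + 42 + 28)/52 = 126/52

L = 126/52 = 2.4231 bits/symbol


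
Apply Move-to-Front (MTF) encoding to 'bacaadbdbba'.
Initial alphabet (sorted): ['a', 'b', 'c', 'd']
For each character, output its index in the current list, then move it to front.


MTF encoding:
'b': index 1 in ['a', 'b', 'c', 'd'] -> ['b', 'a', 'c', 'd']
'a': index 1 in ['b', 'a', 'c', 'd'] -> ['a', 'b', 'c', 'd']
'c': index 2 in ['a', 'b', 'c', 'd'] -> ['c', 'a', 'b', 'd']
'a': index 1 in ['c', 'a', 'b', 'd'] -> ['a', 'c', 'b', 'd']
'a': index 0 in ['a', 'c', 'b', 'd'] -> ['a', 'c', 'b', 'd']
'd': index 3 in ['a', 'c', 'b', 'd'] -> ['d', 'a', 'c', 'b']
'b': index 3 in ['d', 'a', 'c', 'b'] -> ['b', 'd', 'a', 'c']
'd': index 1 in ['b', 'd', 'a', 'c'] -> ['d', 'b', 'a', 'c']
'b': index 1 in ['d', 'b', 'a', 'c'] -> ['b', 'd', 'a', 'c']
'b': index 0 in ['b', 'd', 'a', 'c'] -> ['b', 'd', 'a', 'c']
'a': index 2 in ['b', 'd', 'a', 'c'] -> ['a', 'b', 'd', 'c']


Output: [1, 1, 2, 1, 0, 3, 3, 1, 1, 0, 2]


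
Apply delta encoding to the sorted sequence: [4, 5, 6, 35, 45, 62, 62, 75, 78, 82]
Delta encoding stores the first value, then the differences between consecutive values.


First value: 4
Deltas:
  5 - 4 = 1
  6 - 5 = 1
  35 - 6 = 29
  45 - 35 = 10
  62 - 45 = 17
  62 - 62 = 0
  75 - 62 = 13
  78 - 75 = 3
  82 - 78 = 4


Delta encoded: [4, 1, 1, 29, 10, 17, 0, 13, 3, 4]


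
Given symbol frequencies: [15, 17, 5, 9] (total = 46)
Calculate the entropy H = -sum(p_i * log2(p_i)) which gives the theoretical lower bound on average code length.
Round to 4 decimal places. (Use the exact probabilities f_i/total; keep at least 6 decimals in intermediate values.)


Per-symbol terms -p_i * log2(p_i) with p_i = f_i/46:
  p = 15/46 = 0.326087: log2(p) = -1.616671, -p*log2(p) = 0.527175
  p = 17/46 = 0.369565: log2(p) = -1.436099, -p*log2(p) = 0.530732
  p = 5/46 = 0.108696: log2(p) = -3.201634, -p*log2(p) = 0.348004
  p = 9/46 = 0.195652: log2(p) = -2.353637, -p*log2(p) = 0.460494
H = 0.527175 + 0.530732 + 0.348004 + 0.460494 = 1.866405

H = 1.8664 bits/symbol


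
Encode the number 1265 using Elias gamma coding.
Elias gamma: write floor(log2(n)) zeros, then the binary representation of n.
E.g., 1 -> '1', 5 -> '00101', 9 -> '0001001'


num_bits = floor(log2(1265)) + 1 = 11
leading_zeros = num_bits - 1 = 10
binary(1265) = 10011110001

Elias gamma(1265) = '0000000000' + '10011110001' = 000000000010011110001 (21 bits)


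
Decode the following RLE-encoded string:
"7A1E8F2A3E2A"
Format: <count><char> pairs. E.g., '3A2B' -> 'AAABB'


Expanding each <count><char> pair:
  7A -> 'AAAAAAA'
  1E -> 'E'
  8F -> 'FFFFFFFF'
  2A -> 'AA'
  3E -> 'EEE'
  2A -> 'AA'

Decoded = AAAAAAAEFFFFFFFFAAEEEAA


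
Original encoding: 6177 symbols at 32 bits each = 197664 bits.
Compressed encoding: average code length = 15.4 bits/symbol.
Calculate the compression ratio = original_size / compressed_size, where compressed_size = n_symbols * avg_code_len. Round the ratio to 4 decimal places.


original_size = n_symbols * orig_bits = 6177 * 32 = 197664 bits
compressed_size = n_symbols * avg_code_len = 6177 * 15.4 = 95125.8 bits
ratio = original_size / compressed_size = 197664 / 95125.8 = 2.0779

Compression ratio = 2.0779


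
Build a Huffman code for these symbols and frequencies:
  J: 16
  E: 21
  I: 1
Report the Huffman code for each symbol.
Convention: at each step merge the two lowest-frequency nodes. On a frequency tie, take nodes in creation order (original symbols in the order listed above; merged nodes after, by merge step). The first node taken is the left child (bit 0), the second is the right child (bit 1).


Huffman tree construction:
Step 1: Merge I(1) + J(16) = 17
Step 2: Merge (I+J)(17) + E(21) = 38
Read each symbol's code off the tree from the root (left child = 0, right child = 1).

Codes:
  J: 01 (length 2)
  E: 1 (length 1)
  I: 00 (length 2)
Average code length: 55/38 = 1.4474 bits/symbol


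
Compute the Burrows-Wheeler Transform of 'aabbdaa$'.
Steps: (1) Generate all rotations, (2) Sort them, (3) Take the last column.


Rotations (sorted):
  0: $aabbdaa -> last char: a
  1: a$aabbda -> last char: a
  2: aa$aabbd -> last char: d
  3: aabbdaa$ -> last char: $
  4: abbdaa$a -> last char: a
  5: bbdaa$aa -> last char: a
  6: bdaa$aab -> last char: b
  7: daa$aabb -> last char: b


BWT = aad$aabb


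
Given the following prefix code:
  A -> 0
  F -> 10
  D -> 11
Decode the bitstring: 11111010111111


Decoding step by step:
Bits 11 -> D
Bits 11 -> D
Bits 10 -> F
Bits 10 -> F
Bits 11 -> D
Bits 11 -> D
Bits 11 -> D


Decoded message: DDFFDDD


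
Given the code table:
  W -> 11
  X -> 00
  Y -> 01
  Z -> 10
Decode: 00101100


Decoding:
00 -> X
10 -> Z
11 -> W
00 -> X


Result: XZWX


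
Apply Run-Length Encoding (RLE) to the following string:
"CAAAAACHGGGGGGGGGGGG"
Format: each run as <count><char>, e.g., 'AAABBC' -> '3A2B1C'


Scanning runs left to right:
  i=0: run of 'C' x 1 -> '1C'
  i=1: run of 'A' x 5 -> '5A'
  i=6: run of 'C' x 1 -> '1C'
  i=7: run of 'H' x 1 -> '1H'
  i=8: run of 'G' x 12 -> '12G'

RLE = 1C5A1C1H12G


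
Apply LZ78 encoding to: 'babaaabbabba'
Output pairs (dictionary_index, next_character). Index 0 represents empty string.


LZ78 encoding steps:
Dictionary: {0: ''}
Step 1: w='' (idx 0), next='b' -> output (0, 'b'), add 'b' as idx 1
Step 2: w='' (idx 0), next='a' -> output (0, 'a'), add 'a' as idx 2
Step 3: w='b' (idx 1), next='a' -> output (1, 'a'), add 'ba' as idx 3
Step 4: w='a' (idx 2), next='a' -> output (2, 'a'), add 'aa' as idx 4
Step 5: w='b' (idx 1), next='b' -> output (1, 'b'), add 'bb' as idx 5
Step 6: w='a' (idx 2), next='b' -> output (2, 'b'), add 'ab' as idx 6
Step 7: w='ba' (idx 3), end of input -> output (3, '')


Encoded: [(0, 'b'), (0, 'a'), (1, 'a'), (2, 'a'), (1, 'b'), (2, 'b'), (3, '')]


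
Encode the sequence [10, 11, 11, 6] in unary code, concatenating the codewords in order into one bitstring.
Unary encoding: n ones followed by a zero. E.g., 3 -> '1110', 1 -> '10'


Encode each number as n ones followed by a terminating 0:
  10 -> 11111111110 (11 bits)
  11 -> 111111111110 (12 bits)
  11 -> 111111111110 (12 bits)
  6 -> 1111110 (7 bits)
Total length = 11 + 12 + 12 + 7 = 42 bits.

Unary([10, 11, 11, 6]) = 111111111101111111111101111111111101111110 (42 bits)


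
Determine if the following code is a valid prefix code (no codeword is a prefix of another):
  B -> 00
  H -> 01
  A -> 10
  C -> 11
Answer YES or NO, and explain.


Checking each pair (does one codeword prefix another?):
  B='00' vs H='01': no prefix
  B='00' vs A='10': no prefix
  B='00' vs C='11': no prefix
  H='01' vs B='00': no prefix
  H='01' vs A='10': no prefix
  H='01' vs C='11': no prefix
  A='10' vs B='00': no prefix
  A='10' vs H='01': no prefix
  A='10' vs C='11': no prefix
  C='11' vs B='00': no prefix
  C='11' vs H='01': no prefix
  C='11' vs A='10': no prefix
No violation found over all pairs.

YES -- this is a valid prefix code. No codeword is a prefix of any other codeword.


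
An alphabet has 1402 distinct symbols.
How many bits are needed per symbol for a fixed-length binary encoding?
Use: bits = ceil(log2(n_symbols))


log2(1402) = 10.4533
Bracket: 2^10 = 1024 < 1402 <= 2^11 = 2048
So ceil(log2(1402)) = 11

bits = ceil(log2(1402)) = ceil(10.4533) = 11 bits


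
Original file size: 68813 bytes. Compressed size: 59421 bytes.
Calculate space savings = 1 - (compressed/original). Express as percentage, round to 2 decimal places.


ratio = compressed/original = 59421/68813 = 0.863514
savings = 1 - ratio = 1 - 0.863514 = 0.136486
as a percentage: 0.136486 * 100 = 13.65%

Space savings = 1 - 59421/68813 = 13.65%


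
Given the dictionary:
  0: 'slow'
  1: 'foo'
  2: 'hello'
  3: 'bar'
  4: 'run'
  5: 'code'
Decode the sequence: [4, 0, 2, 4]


Look up each index in the dictionary:
  4 -> 'run'
  0 -> 'slow'
  2 -> 'hello'
  4 -> 'run'

Decoded: "run slow hello run"


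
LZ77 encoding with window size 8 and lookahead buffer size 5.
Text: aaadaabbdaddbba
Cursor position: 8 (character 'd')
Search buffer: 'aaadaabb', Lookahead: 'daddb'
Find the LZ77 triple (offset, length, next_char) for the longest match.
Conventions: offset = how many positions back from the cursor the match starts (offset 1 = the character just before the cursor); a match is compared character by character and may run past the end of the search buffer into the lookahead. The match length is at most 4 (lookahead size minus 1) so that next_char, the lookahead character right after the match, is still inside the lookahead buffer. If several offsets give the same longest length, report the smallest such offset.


Try each offset into the search buffer:
  offset=1 (pos 7, char 'b'): match length 0
  offset=2 (pos 6, char 'b'): match length 0
  offset=3 (pos 5, char 'a'): match length 0
  offset=4 (pos 4, char 'a'): match length 0
  offset=5 (pos 3, char 'd'): match length 2
  offset=6 (pos 2, char 'a'): match length 0
  offset=7 (pos 1, char 'a'): match length 0
  offset=8 (pos 0, char 'a'): match length 0
Longest match has length 2 at offset 5.
next_char = character at position 8 + 2 = 10 -> 'd'

Best match: offset=5, length=2 (matching 'da' starting at position 3)
LZ77 triple: (5, 2, 'd')


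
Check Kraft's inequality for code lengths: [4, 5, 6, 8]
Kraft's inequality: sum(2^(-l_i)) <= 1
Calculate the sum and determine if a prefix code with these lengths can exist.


Sum = 2^(-4) + 2^(-5) + 2^(-6) + 2^(-8)
    = 0.0625 + 0.03125 + 0.015625 + 0.00390625
    = 29/256 = 0.11328125
Since 0.11328125 <= 1, Kraft's inequality IS satisfied.
A prefix code with these lengths CAN exist.

Kraft sum = 0.11328125. Satisfied.


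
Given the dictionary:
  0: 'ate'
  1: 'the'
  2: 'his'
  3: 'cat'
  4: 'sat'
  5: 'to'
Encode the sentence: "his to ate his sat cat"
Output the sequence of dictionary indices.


Look up each word in the dictionary:
  'his' -> 2
  'to' -> 5
  'ate' -> 0
  'his' -> 2
  'sat' -> 4
  'cat' -> 3

Encoded: [2, 5, 0, 2, 4, 3]


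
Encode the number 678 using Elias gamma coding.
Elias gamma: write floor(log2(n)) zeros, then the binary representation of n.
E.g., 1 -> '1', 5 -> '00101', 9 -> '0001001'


num_bits = floor(log2(678)) + 1 = 10
leading_zeros = num_bits - 1 = 9
binary(678) = 1010100110

Elias gamma(678) = '000000000' + '1010100110' = 0000000001010100110 (19 bits)


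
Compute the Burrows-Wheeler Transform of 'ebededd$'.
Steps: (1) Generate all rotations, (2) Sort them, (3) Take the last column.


Rotations (sorted):
  0: $ebededd -> last char: d
  1: bededd$e -> last char: e
  2: d$ebeded -> last char: d
  3: dd$ebede -> last char: e
  4: dedd$ebe -> last char: e
  5: ebededd$ -> last char: $
  6: edd$ebed -> last char: d
  7: ededd$eb -> last char: b


BWT = dedee$db


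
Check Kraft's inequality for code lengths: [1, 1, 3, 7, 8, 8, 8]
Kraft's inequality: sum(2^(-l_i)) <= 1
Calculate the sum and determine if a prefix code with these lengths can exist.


Sum = 2^(-1) + 2^(-1) + 2^(-3) + 2^(-7) + 2^(-8) + 2^(-8) + 2^(-8)
    = 0.5 + 0.5 + 0.125 + 0.0078125 + 0.00390625 + 0.00390625 + 0.00390625
    = 293/256 = 1.14453125
Since 1.14453125 > 1, Kraft's inequality is NOT satisfied.
A prefix code with these lengths CANNOT exist.

Kraft sum = 1.14453125. Not satisfied.


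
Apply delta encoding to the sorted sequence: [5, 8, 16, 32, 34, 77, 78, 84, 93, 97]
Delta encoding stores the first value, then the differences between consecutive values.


First value: 5
Deltas:
  8 - 5 = 3
  16 - 8 = 8
  32 - 16 = 16
  34 - 32 = 2
  77 - 34 = 43
  78 - 77 = 1
  84 - 78 = 6
  93 - 84 = 9
  97 - 93 = 4


Delta encoded: [5, 3, 8, 16, 2, 43, 1, 6, 9, 4]


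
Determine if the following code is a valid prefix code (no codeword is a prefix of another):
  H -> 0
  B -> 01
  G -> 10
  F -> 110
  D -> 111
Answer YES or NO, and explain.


Checking each pair (does one codeword prefix another?):
  H='0' vs B='01': prefix -- VIOLATION

NO -- this is NOT a valid prefix code. H (0) is a prefix of B (01).


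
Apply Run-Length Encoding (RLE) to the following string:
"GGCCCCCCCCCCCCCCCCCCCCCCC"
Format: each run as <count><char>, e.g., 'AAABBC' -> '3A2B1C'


Scanning runs left to right:
  i=0: run of 'G' x 2 -> '2G'
  i=2: run of 'C' x 23 -> '23C'

RLE = 2G23C


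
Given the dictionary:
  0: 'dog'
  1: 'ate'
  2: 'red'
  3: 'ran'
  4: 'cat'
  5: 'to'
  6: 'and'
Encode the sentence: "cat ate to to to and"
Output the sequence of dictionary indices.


Look up each word in the dictionary:
  'cat' -> 4
  'ate' -> 1
  'to' -> 5
  'to' -> 5
  'to' -> 5
  'and' -> 6

Encoded: [4, 1, 5, 5, 5, 6]


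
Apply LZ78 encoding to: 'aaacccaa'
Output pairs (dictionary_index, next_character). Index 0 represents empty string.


LZ78 encoding steps:
Dictionary: {0: ''}
Step 1: w='' (idx 0), next='a' -> output (0, 'a'), add 'a' as idx 1
Step 2: w='a' (idx 1), next='a' -> output (1, 'a'), add 'aa' as idx 2
Step 3: w='' (idx 0), next='c' -> output (0, 'c'), add 'c' as idx 3
Step 4: w='c' (idx 3), next='c' -> output (3, 'c'), add 'cc' as idx 4
Step 5: w='aa' (idx 2), end of input -> output (2, '')


Encoded: [(0, 'a'), (1, 'a'), (0, 'c'), (3, 'c'), (2, '')]


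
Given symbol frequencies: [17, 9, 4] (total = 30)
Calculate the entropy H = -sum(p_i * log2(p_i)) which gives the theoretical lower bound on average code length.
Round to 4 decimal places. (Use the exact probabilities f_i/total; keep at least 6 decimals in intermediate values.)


Per-symbol terms -p_i * log2(p_i) with p_i = f_i/30:
  p = 17/30 = 0.566667: log2(p) = -0.819428, -p*log2(p) = 0.464342
  p = 9/30 = 0.300000: log2(p) = -1.736966, -p*log2(p) = 0.521090
  p = 4/30 = 0.133333: log2(p) = -2.906891, -p*log2(p) = 0.387585
H = 0.464342 + 0.521090 + 0.387585 = 1.373017

H = 1.373 bits/symbol


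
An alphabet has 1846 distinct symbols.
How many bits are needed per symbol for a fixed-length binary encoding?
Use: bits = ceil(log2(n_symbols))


log2(1846) = 10.8502
Bracket: 2^10 = 1024 < 1846 <= 2^11 = 2048
So ceil(log2(1846)) = 11

bits = ceil(log2(1846)) = ceil(10.8502) = 11 bits


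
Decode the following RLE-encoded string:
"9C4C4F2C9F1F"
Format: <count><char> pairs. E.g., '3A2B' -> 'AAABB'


Expanding each <count><char> pair:
  9C -> 'CCCCCCCCC'
  4C -> 'CCCC'
  4F -> 'FFFF'
  2C -> 'CC'
  9F -> 'FFFFFFFFF'
  1F -> 'F'

Decoded = CCCCCCCCCCCCCFFFFCCFFFFFFFFFF


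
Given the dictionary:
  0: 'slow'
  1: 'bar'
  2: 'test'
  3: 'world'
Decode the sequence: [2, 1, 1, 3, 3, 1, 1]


Look up each index in the dictionary:
  2 -> 'test'
  1 -> 'bar'
  1 -> 'bar'
  3 -> 'world'
  3 -> 'world'
  1 -> 'bar'
  1 -> 'bar'

Decoded: "test bar bar world world bar bar"


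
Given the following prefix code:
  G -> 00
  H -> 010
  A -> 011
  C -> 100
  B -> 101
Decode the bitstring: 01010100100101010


Decoding step by step:
Bits 010 -> H
Bits 101 -> B
Bits 00 -> G
Bits 100 -> C
Bits 101 -> B
Bits 010 -> H


Decoded message: HBGCBH


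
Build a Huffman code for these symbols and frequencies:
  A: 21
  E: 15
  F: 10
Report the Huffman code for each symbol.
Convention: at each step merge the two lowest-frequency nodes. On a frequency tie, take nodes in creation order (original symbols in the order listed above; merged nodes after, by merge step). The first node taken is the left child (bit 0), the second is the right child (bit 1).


Huffman tree construction:
Step 1: Merge F(10) + E(15) = 25
Step 2: Merge A(21) + (F+E)(25) = 46
Read each symbol's code off the tree from the root (left child = 0, right child = 1).

Codes:
  A: 0 (length 1)
  E: 11 (length 2)
  F: 10 (length 2)
Average code length: 71/46 = 1.5435 bits/symbol


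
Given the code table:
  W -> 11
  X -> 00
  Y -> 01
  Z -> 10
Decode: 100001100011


Decoding:
10 -> Z
00 -> X
01 -> Y
10 -> Z
00 -> X
11 -> W


Result: ZXYZXW


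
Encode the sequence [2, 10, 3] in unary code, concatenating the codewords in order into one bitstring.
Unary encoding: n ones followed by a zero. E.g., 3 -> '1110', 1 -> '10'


Encode each number as n ones followed by a terminating 0:
  2 -> 110 (3 bits)
  10 -> 11111111110 (11 bits)
  3 -> 1110 (4 bits)
Total length = 3 + 11 + 4 = 18 bits.

Unary([2, 10, 3]) = 110111111111101110 (18 bits)


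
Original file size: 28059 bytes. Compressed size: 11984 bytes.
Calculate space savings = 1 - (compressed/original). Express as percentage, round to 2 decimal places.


ratio = compressed/original = 11984/28059 = 0.4271
savings = 1 - ratio = 1 - 0.4271 = 0.5729
as a percentage: 0.5729 * 100 = 57.29%

Space savings = 1 - 11984/28059 = 57.29%


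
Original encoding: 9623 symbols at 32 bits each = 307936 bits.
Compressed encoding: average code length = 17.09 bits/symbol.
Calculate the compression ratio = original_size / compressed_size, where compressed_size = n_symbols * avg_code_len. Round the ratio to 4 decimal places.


original_size = n_symbols * orig_bits = 9623 * 32 = 307936 bits
compressed_size = n_symbols * avg_code_len = 9623 * 17.09 = 164457.07 bits
ratio = original_size / compressed_size = 307936 / 164457.07 = 1.8724

Compression ratio = 1.8724


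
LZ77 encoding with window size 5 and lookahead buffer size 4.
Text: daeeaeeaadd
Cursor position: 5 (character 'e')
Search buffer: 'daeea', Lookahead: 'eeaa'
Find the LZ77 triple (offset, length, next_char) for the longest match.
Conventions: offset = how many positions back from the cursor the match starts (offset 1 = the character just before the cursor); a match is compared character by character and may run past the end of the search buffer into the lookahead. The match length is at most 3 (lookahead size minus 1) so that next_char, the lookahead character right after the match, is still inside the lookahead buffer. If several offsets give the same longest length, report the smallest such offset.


Try each offset into the search buffer:
  offset=1 (pos 4, char 'a'): match length 0
  offset=2 (pos 3, char 'e'): match length 1
  offset=3 (pos 2, char 'e'): match length 3
  offset=4 (pos 1, char 'a'): match length 0
  offset=5 (pos 0, char 'd'): match length 0
Longest match has length 3 at offset 3.
next_char = character at position 5 + 3 = 8 -> 'a'

Best match: offset=3, length=3 (matching 'eea' starting at position 2)
LZ77 triple: (3, 3, 'a')


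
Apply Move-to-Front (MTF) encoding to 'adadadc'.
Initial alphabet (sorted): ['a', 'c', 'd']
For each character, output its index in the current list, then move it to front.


MTF encoding:
'a': index 0 in ['a', 'c', 'd'] -> ['a', 'c', 'd']
'd': index 2 in ['a', 'c', 'd'] -> ['d', 'a', 'c']
'a': index 1 in ['d', 'a', 'c'] -> ['a', 'd', 'c']
'd': index 1 in ['a', 'd', 'c'] -> ['d', 'a', 'c']
'a': index 1 in ['d', 'a', 'c'] -> ['a', 'd', 'c']
'd': index 1 in ['a', 'd', 'c'] -> ['d', 'a', 'c']
'c': index 2 in ['d', 'a', 'c'] -> ['c', 'd', 'a']


Output: [0, 2, 1, 1, 1, 1, 2]


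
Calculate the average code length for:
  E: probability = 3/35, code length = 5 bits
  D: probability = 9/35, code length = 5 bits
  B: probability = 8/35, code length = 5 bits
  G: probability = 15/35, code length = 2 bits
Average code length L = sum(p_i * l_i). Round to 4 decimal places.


Weighted contributions p_i * l_i:
  E: (3/35) * 5 = 15/35
  D: (9/35) * 5 = 45/35
  B: (8/35) * 5 = 40/35
  G: (15/35) * 2 = 30/35
Sum = (15 + 45 + 40 + 30)/35 = 130/35

L = 130/35 = 3.7143 bits/symbol


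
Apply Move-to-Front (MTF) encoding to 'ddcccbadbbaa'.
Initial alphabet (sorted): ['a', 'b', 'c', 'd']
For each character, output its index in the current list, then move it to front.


MTF encoding:
'd': index 3 in ['a', 'b', 'c', 'd'] -> ['d', 'a', 'b', 'c']
'd': index 0 in ['d', 'a', 'b', 'c'] -> ['d', 'a', 'b', 'c']
'c': index 3 in ['d', 'a', 'b', 'c'] -> ['c', 'd', 'a', 'b']
'c': index 0 in ['c', 'd', 'a', 'b'] -> ['c', 'd', 'a', 'b']
'c': index 0 in ['c', 'd', 'a', 'b'] -> ['c', 'd', 'a', 'b']
'b': index 3 in ['c', 'd', 'a', 'b'] -> ['b', 'c', 'd', 'a']
'a': index 3 in ['b', 'c', 'd', 'a'] -> ['a', 'b', 'c', 'd']
'd': index 3 in ['a', 'b', 'c', 'd'] -> ['d', 'a', 'b', 'c']
'b': index 2 in ['d', 'a', 'b', 'c'] -> ['b', 'd', 'a', 'c']
'b': index 0 in ['b', 'd', 'a', 'c'] -> ['b', 'd', 'a', 'c']
'a': index 2 in ['b', 'd', 'a', 'c'] -> ['a', 'b', 'd', 'c']
'a': index 0 in ['a', 'b', 'd', 'c'] -> ['a', 'b', 'd', 'c']


Output: [3, 0, 3, 0, 0, 3, 3, 3, 2, 0, 2, 0]


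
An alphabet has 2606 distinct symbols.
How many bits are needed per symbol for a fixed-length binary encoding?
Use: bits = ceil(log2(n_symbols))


log2(2606) = 11.3476
Bracket: 2^11 = 2048 < 2606 <= 2^12 = 4096
So ceil(log2(2606)) = 12

bits = ceil(log2(2606)) = ceil(11.3476) = 12 bits


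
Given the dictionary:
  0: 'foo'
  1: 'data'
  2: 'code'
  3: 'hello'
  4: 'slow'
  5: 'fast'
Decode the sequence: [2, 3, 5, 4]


Look up each index in the dictionary:
  2 -> 'code'
  3 -> 'hello'
  5 -> 'fast'
  4 -> 'slow'

Decoded: "code hello fast slow"


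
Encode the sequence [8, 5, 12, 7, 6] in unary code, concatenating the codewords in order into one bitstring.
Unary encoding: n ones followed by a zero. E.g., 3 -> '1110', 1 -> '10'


Encode each number as n ones followed by a terminating 0:
  8 -> 111111110 (9 bits)
  5 -> 111110 (6 bits)
  12 -> 1111111111110 (13 bits)
  7 -> 11111110 (8 bits)
  6 -> 1111110 (7 bits)
Total length = 9 + 6 + 13 + 8 + 7 = 43 bits.

Unary([8, 5, 12, 7, 6]) = 1111111101111101111111111110111111101111110 (43 bits)


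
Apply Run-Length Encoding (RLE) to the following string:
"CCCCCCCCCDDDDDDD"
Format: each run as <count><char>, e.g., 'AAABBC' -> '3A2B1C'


Scanning runs left to right:
  i=0: run of 'C' x 9 -> '9C'
  i=9: run of 'D' x 7 -> '7D'

RLE = 9C7D


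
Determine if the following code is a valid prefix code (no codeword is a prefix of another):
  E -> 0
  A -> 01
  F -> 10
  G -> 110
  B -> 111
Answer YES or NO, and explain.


Checking each pair (does one codeword prefix another?):
  E='0' vs A='01': prefix -- VIOLATION

NO -- this is NOT a valid prefix code. E (0) is a prefix of A (01).


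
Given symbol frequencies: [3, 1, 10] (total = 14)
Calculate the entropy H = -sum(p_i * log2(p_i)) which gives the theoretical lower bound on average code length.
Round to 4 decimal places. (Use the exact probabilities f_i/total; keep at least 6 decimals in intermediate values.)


Per-symbol terms -p_i * log2(p_i) with p_i = f_i/14:
  p = 3/14 = 0.214286: log2(p) = -2.222392, -p*log2(p) = 0.476227
  p = 1/14 = 0.071429: log2(p) = -3.807355, -p*log2(p) = 0.271954
  p = 10/14 = 0.714286: log2(p) = -0.485427, -p*log2(p) = 0.346733
H = 0.476227 + 0.271954 + 0.346733 = 1.094914

H = 1.0949 bits/symbol


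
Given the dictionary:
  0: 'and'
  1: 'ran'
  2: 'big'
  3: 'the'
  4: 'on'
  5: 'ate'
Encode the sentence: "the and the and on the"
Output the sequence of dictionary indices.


Look up each word in the dictionary:
  'the' -> 3
  'and' -> 0
  'the' -> 3
  'and' -> 0
  'on' -> 4
  'the' -> 3

Encoded: [3, 0, 3, 0, 4, 3]


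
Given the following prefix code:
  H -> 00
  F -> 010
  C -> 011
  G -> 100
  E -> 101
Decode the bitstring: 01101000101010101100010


Decoding step by step:
Bits 011 -> C
Bits 010 -> F
Bits 00 -> H
Bits 101 -> E
Bits 010 -> F
Bits 101 -> E
Bits 100 -> G
Bits 010 -> F


Decoded message: CFHEFEGF


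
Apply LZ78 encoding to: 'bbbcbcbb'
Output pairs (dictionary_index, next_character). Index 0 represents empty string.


LZ78 encoding steps:
Dictionary: {0: ''}
Step 1: w='' (idx 0), next='b' -> output (0, 'b'), add 'b' as idx 1
Step 2: w='b' (idx 1), next='b' -> output (1, 'b'), add 'bb' as idx 2
Step 3: w='' (idx 0), next='c' -> output (0, 'c'), add 'c' as idx 3
Step 4: w='b' (idx 1), next='c' -> output (1, 'c'), add 'bc' as idx 4
Step 5: w='bb' (idx 2), end of input -> output (2, '')


Encoded: [(0, 'b'), (1, 'b'), (0, 'c'), (1, 'c'), (2, '')]


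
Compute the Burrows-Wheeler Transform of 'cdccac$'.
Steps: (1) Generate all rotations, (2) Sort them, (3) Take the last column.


Rotations (sorted):
  0: $cdccac -> last char: c
  1: ac$cdcc -> last char: c
  2: c$cdcca -> last char: a
  3: cac$cdc -> last char: c
  4: ccac$cd -> last char: d
  5: cdccac$ -> last char: $
  6: dccac$c -> last char: c


BWT = ccacd$c


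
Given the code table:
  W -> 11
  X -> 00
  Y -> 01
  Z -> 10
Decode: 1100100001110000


Decoding:
11 -> W
00 -> X
10 -> Z
00 -> X
01 -> Y
11 -> W
00 -> X
00 -> X


Result: WXZXYWXX


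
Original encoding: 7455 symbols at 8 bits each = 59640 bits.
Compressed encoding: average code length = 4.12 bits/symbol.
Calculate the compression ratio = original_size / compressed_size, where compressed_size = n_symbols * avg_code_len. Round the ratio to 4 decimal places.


original_size = n_symbols * orig_bits = 7455 * 8 = 59640 bits
compressed_size = n_symbols * avg_code_len = 7455 * 4.12 = 30714.6 bits
ratio = original_size / compressed_size = 59640 / 30714.6 = 1.9417

Compression ratio = 1.9417


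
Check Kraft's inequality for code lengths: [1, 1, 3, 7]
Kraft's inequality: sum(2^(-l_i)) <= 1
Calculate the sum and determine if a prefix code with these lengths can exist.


Sum = 2^(-1) + 2^(-1) + 2^(-3) + 2^(-7)
    = 0.5 + 0.5 + 0.125 + 0.0078125
    = 145/128 = 1.1328125
Since 1.1328125 > 1, Kraft's inequality is NOT satisfied.
A prefix code with these lengths CANNOT exist.

Kraft sum = 1.1328125. Not satisfied.


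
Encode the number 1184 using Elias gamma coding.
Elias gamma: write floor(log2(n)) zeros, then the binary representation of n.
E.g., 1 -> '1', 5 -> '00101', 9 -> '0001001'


num_bits = floor(log2(1184)) + 1 = 11
leading_zeros = num_bits - 1 = 10
binary(1184) = 10010100000

Elias gamma(1184) = '0000000000' + '10010100000' = 000000000010010100000 (21 bits)


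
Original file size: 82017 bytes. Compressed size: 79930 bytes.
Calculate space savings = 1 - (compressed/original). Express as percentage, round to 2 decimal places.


ratio = compressed/original = 79930/82017 = 0.974554
savings = 1 - ratio = 1 - 0.974554 = 0.025446
as a percentage: 0.025446 * 100 = 2.54%

Space savings = 1 - 79930/82017 = 2.54%


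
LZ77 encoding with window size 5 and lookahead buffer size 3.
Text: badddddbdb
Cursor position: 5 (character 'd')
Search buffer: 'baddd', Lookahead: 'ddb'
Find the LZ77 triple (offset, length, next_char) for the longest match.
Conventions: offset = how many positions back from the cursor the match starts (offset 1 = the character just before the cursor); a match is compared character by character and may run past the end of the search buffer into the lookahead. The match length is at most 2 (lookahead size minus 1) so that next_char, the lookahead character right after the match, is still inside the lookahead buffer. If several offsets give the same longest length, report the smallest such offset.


Try each offset into the search buffer:
  offset=1 (pos 4, char 'd'): match length 2
  offset=2 (pos 3, char 'd'): match length 2
  offset=3 (pos 2, char 'd'): match length 2
  offset=4 (pos 1, char 'a'): match length 0
  offset=5 (pos 0, char 'b'): match length 0
Longest match has length 2, found at offsets 1, 2, 3; take the smallest, offset 1.
next_char = character at position 5 + 2 = 7 -> 'b'

Best match: offset=1, length=2 (matching 'dd' starting at position 4)
LZ77 triple: (1, 2, 'b')


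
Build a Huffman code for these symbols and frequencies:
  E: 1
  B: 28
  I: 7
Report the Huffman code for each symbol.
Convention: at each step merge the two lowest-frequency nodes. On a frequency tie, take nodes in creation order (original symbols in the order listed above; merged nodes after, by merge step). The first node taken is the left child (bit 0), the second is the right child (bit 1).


Huffman tree construction:
Step 1: Merge E(1) + I(7) = 8
Step 2: Merge (E+I)(8) + B(28) = 36
Read each symbol's code off the tree from the root (left child = 0, right child = 1).

Codes:
  E: 00 (length 2)
  B: 1 (length 1)
  I: 01 (length 2)
Average code length: 44/36 = 1.2222 bits/symbol


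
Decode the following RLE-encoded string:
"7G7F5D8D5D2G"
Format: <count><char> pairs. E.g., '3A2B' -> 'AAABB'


Expanding each <count><char> pair:
  7G -> 'GGGGGGG'
  7F -> 'FFFFFFF'
  5D -> 'DDDDD'
  8D -> 'DDDDDDDD'
  5D -> 'DDDDD'
  2G -> 'GG'

Decoded = GGGGGGGFFFFFFFDDDDDDDDDDDDDDDDDDGG


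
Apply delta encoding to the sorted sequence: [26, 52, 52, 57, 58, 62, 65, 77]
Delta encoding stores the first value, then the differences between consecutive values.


First value: 26
Deltas:
  52 - 26 = 26
  52 - 52 = 0
  57 - 52 = 5
  58 - 57 = 1
  62 - 58 = 4
  65 - 62 = 3
  77 - 65 = 12


Delta encoded: [26, 26, 0, 5, 1, 4, 3, 12]


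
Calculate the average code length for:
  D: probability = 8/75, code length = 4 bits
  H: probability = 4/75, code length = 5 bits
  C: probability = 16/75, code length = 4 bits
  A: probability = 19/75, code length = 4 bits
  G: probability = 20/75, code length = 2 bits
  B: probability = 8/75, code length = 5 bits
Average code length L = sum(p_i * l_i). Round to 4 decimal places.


Weighted contributions p_i * l_i:
  D: (8/75) * 4 = 32/75
  H: (4/75) * 5 = 20/75
  C: (16/75) * 4 = 64/75
  A: (19/75) * 4 = 76/75
  G: (20/75) * 2 = 40/75
  B: (8/75) * 5 = 40/75
Sum = (32 + 20 + 64 + 76 + 40 + 40)/75 = 272/75

L = 272/75 = 3.6267 bits/symbol


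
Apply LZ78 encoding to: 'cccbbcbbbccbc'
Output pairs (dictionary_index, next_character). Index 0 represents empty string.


LZ78 encoding steps:
Dictionary: {0: ''}
Step 1: w='' (idx 0), next='c' -> output (0, 'c'), add 'c' as idx 1
Step 2: w='c' (idx 1), next='c' -> output (1, 'c'), add 'cc' as idx 2
Step 3: w='' (idx 0), next='b' -> output (0, 'b'), add 'b' as idx 3
Step 4: w='b' (idx 3), next='c' -> output (3, 'c'), add 'bc' as idx 4
Step 5: w='b' (idx 3), next='b' -> output (3, 'b'), add 'bb' as idx 5
Step 6: w='bc' (idx 4), next='c' -> output (4, 'c'), add 'bcc' as idx 6
Step 7: w='bc' (idx 4), end of input -> output (4, '')


Encoded: [(0, 'c'), (1, 'c'), (0, 'b'), (3, 'c'), (3, 'b'), (4, 'c'), (4, '')]


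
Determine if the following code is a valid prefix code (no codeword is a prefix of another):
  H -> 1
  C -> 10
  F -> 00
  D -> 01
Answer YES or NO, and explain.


Checking each pair (does one codeword prefix another?):
  H='1' vs C='10': prefix -- VIOLATION

NO -- this is NOT a valid prefix code. H (1) is a prefix of C (10).


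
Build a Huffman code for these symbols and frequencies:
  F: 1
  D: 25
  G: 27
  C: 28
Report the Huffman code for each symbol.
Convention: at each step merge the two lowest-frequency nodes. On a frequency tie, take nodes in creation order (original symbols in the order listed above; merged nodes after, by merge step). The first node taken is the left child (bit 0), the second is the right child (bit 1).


Huffman tree construction:
Step 1: Merge F(1) + D(25) = 26
Step 2: Merge (F+D)(26) + G(27) = 53
Step 3: Merge C(28) + ((F+D)+G)(53) = 81
Read each symbol's code off the tree from the root (left child = 0, right child = 1).

Codes:
  F: 100 (length 3)
  D: 101 (length 3)
  G: 11 (length 2)
  C: 0 (length 1)
Average code length: 160/81 = 1.9753 bits/symbol


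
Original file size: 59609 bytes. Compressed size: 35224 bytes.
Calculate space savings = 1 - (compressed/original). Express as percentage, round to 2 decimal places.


ratio = compressed/original = 35224/59609 = 0.590917
savings = 1 - ratio = 1 - 0.590917 = 0.409083
as a percentage: 0.409083 * 100 = 40.91%

Space savings = 1 - 35224/59609 = 40.91%


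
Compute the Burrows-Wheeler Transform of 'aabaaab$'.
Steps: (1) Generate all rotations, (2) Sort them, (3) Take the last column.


Rotations (sorted):
  0: $aabaaab -> last char: b
  1: aaab$aab -> last char: b
  2: aab$aaba -> last char: a
  3: aabaaab$ -> last char: $
  4: ab$aabaa -> last char: a
  5: abaaab$a -> last char: a
  6: b$aabaaa -> last char: a
  7: baaab$aa -> last char: a


BWT = bba$aaaa


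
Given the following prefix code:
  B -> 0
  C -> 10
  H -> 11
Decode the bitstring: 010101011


Decoding step by step:
Bits 0 -> B
Bits 10 -> C
Bits 10 -> C
Bits 10 -> C
Bits 11 -> H


Decoded message: BCCCH


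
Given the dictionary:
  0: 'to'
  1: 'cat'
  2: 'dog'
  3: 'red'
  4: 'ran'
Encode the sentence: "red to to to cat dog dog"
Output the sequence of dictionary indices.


Look up each word in the dictionary:
  'red' -> 3
  'to' -> 0
  'to' -> 0
  'to' -> 0
  'cat' -> 1
  'dog' -> 2
  'dog' -> 2

Encoded: [3, 0, 0, 0, 1, 2, 2]


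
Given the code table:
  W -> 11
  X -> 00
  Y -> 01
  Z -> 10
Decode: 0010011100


Decoding:
00 -> X
10 -> Z
01 -> Y
11 -> W
00 -> X


Result: XZYWX


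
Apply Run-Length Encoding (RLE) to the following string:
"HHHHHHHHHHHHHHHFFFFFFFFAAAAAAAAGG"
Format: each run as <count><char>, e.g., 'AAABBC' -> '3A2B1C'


Scanning runs left to right:
  i=0: run of 'H' x 15 -> '15H'
  i=15: run of 'F' x 8 -> '8F'
  i=23: run of 'A' x 8 -> '8A'
  i=31: run of 'G' x 2 -> '2G'

RLE = 15H8F8A2G


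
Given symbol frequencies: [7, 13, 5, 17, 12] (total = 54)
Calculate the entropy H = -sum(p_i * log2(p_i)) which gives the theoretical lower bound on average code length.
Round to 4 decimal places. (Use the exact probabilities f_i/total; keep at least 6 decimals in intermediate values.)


Per-symbol terms -p_i * log2(p_i) with p_i = f_i/54:
  p = 7/54 = 0.129630: log2(p) = -2.947533, -p*log2(p) = 0.382088
  p = 13/54 = 0.240741: log2(p) = -2.054448, -p*log2(p) = 0.494589
  p = 5/54 = 0.092593: log2(p) = -3.432959, -p*log2(p) = 0.317867
  p = 17/54 = 0.314815: log2(p) = -1.667425, -p*log2(p) = 0.524930
  p = 12/54 = 0.222222: log2(p) = -2.169925, -p*log2(p) = 0.482206
H = 0.382088 + 0.494589 + 0.317867 + 0.524930 + 0.482206 = 2.201680

H = 2.2017 bits/symbol
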